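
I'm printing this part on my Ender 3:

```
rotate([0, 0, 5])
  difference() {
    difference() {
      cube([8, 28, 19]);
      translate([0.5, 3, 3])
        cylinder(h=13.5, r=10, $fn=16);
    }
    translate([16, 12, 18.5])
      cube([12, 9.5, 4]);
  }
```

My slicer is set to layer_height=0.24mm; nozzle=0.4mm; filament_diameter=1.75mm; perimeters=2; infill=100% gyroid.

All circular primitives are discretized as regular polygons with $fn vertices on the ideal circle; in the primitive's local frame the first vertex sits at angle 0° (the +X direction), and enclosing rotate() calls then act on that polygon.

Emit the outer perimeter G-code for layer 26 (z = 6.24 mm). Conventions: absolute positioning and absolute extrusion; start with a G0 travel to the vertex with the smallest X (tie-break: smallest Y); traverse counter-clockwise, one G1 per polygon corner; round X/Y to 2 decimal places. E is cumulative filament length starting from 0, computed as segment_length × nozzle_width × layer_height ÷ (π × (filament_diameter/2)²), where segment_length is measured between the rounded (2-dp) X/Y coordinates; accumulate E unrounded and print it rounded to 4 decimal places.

G0 X-2.44 Y27.89 Z6.24
G1 X-1.12 Y12.85 E0.6026
G1 X-0.63 Y12.99 E0.6229
G1 X3.24 Y12.57 E0.7783
G1 X6.66 Y10.69 E0.9341
G1 X7.15 Y10.09 E0.9650
G1 X5.53 Y28.59 E1.7062
G1 X-2.44 Y27.89 E2.0255

At z = 6.24 mm: the cube (footprint 8×28) is included at this height; the cylinder at (0.5, 3): section is a regular 16-gon, circumradius r=10; After the difference (first − rest): starting from the 8×28 cube, the r=10 cylinder at (0.5, 3) partially overlaps it — only the 95.14 mm² overlap (of its 306.15 mm²) is removed, clipping the outline — 1 connected region; the cube at (16, 12) does not reach this height (z outside [18.5, 22.5]); Taking the first minus the rest: none of the subtracted shapes is present at this height, so that combined region is unchanged — 1 connected region; (whole slice rotated 5° about Z — lengths, areas and connectivity unchanged). The outline is a single polygon with 7 vertices. Extrusion per mm of travel: 0.4 × 0.24 / (π × 0.875²) = 0.039912. Accumulating E over each segment gives final E = 2.0255.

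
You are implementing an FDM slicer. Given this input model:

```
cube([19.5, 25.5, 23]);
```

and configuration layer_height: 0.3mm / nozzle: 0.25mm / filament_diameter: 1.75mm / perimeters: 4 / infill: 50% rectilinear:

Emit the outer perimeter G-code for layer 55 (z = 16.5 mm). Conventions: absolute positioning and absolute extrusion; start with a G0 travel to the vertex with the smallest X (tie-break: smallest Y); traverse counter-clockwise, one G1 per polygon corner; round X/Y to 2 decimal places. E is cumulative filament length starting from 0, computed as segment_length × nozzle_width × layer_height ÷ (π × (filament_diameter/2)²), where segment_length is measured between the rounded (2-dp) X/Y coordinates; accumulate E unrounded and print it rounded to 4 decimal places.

G0 X0.00 Y0.00 Z16.50
G1 X19.50 Y0.00 E0.6080
G1 X19.50 Y25.50 E1.4032
G1 X0.00 Y25.50 E2.0112
G1 X0.00 Y0.00 E2.8063

At z = 16.5 mm: the 19.5×25.5 cube contributes its full rectangle. The outline is a single polygon with 4 vertices. Extrusion per mm of travel: 0.25 × 0.3 / (π × 0.875²) = 0.031181. Accumulating E over each segment gives final E = 2.8063.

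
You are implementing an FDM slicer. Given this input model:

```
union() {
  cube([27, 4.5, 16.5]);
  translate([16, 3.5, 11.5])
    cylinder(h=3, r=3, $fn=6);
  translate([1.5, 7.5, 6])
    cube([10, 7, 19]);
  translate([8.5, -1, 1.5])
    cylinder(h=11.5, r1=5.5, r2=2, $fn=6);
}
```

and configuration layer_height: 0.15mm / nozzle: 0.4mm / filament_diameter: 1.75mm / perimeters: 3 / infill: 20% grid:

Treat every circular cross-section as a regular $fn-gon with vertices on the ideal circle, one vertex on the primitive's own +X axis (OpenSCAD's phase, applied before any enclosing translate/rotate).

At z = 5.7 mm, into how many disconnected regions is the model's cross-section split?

At z = 5.7 mm: the cube is present — its section is the full 27×4.5 rectangle; the cylinder at (16, 3.5) is not intersected at this z (z outside [11.5, 14.5]); the cube at (1.5, 7.5) is absent (z outside [6, 25]); the cone at (8.5, -1): at t=0.365 of its height the radius interpolates to r₁+(r₂−r₁)t = 4.222, giving a regular 6-gon of that circumradius; Taking the union: the regions partially overlap (shared area 15.29 mm²), so overlapping operands fuse into one piece — 1 connected region. The result has 1 disconnected region.

1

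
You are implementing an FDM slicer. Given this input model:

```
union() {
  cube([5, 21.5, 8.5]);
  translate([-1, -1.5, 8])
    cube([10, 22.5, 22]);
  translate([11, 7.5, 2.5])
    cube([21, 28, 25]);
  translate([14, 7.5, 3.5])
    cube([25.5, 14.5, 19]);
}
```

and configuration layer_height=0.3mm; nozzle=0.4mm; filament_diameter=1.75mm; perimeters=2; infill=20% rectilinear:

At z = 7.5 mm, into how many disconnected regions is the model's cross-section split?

At z = 7.5 mm: the 5×21.5 cube contributes its full rectangle; the cube at (-1, -1.5) is absent (z outside [8, 30]); the 21×28 cube at (11, 7.5) contributes its full rectangle; the cube at (14, 7.5) (footprint 25.5×14.5) is included at this height; Combining (union): the regions partially overlap (shared area 261.00 mm²), so overlapping operands fuse into one piece — 2 connected regions. The result has 2 disconnected regions.

2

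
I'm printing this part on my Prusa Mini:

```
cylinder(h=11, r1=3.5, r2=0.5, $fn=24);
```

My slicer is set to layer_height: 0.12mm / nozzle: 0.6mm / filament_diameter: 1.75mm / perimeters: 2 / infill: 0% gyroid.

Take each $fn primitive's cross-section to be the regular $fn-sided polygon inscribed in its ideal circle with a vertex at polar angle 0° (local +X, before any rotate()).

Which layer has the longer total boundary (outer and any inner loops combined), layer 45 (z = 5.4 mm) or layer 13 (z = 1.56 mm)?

Layer 45 (z = 5.4): the cone contributes a regular 24-gon of circumradius 2.027 (interpolated between r1=3.5 and r2=0.5 at t=0.491) (perimeter = 2·24·2.027·sin(180°/24) = 12.70 mm). So its perimeter = 12.70 mm. Layer 13 (z = 1.56): the cone contributes a regular 24-gon of circumradius 3.075 (interpolated between r1=3.5 and r2=0.5 at t=0.142) (perimeter = 2·24·3.075·sin(180°/24) = 19.26 mm). So its perimeter = 19.26 mm. Layer 13 is larger (19.26 vs 12.70 mm).

layer 13 (z = 1.56 mm)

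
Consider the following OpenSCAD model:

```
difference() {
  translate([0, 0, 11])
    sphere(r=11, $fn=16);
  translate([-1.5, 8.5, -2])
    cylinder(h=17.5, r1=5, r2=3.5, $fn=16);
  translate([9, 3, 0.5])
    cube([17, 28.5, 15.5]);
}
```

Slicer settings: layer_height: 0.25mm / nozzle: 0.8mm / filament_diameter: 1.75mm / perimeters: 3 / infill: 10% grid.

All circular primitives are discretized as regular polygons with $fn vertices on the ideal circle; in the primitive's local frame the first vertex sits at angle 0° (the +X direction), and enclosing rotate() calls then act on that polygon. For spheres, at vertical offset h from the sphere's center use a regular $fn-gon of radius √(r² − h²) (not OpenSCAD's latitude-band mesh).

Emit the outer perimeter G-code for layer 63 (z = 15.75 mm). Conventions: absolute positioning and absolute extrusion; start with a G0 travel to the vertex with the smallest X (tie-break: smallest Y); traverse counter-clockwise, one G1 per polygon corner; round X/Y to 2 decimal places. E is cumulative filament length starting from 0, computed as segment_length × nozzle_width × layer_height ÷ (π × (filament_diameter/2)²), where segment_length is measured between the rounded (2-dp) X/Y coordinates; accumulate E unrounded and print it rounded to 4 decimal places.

G0 X-9.92 Y0.00 Z15.75
G1 X-9.17 Y-3.80 E0.3221
G1 X-7.02 Y-7.02 E0.6440
G1 X-3.80 Y-9.17 E0.9660
G1 X0.00 Y-9.92 E1.2880
G1 X3.80 Y-9.17 E1.6101
G1 X7.02 Y-7.02 E1.9320
G1 X9.17 Y-3.80 E2.2540
G1 X9.92 Y0.00 E2.5760
G1 X9.32 Y3.00 E2.8304
G1 X9.00 Y3.00 E2.8570
G1 X9.00 Y4.05 E2.9443
G1 X7.02 Y7.02 E3.2411
G1 X3.80 Y9.17 E3.5631
G1 X0.00 Y9.92 E3.8852
G1 X-3.80 Y9.17 E4.2072
G1 X-7.02 Y7.02 E4.5292
G1 X-9.17 Y3.80 E4.8511
G1 X-9.92 Y0.00 E5.1732

At z = 15.75 mm: the r=11 sphere slices to a regular 16-gon of circumradius 9.922 (√(r²−h²) with h=4.75 from center); the cone at (-1.5, 8.5) does not reach this height (z outside [-2, 15.5]); the cube at (9, 3) is present — its section is the full 17×28.5 rectangle; Subtracting the remaining from the first: starting from the r=11 sphere, the 17×28.5 cube at (9, 3) partially overlaps it — only the 0.22 mm² overlap (of its 484.50 mm²) is removed, clipping the outline — 1 connected region. The outline is a single polygon with 18 vertices. Extrusion per mm of travel: 0.8 × 0.25 / (π × 0.875²) = 0.083150. Accumulating E over each segment gives final E = 5.1732.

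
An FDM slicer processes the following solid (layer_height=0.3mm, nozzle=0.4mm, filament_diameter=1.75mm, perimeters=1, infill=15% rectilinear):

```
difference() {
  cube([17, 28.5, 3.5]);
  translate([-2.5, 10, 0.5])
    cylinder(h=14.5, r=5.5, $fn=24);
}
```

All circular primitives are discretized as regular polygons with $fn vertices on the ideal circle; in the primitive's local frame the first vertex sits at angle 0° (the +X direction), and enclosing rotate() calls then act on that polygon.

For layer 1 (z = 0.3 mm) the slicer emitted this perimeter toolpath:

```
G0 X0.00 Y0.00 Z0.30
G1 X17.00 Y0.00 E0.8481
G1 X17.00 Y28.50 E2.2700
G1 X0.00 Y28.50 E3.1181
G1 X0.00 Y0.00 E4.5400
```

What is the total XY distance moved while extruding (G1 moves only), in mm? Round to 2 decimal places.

91.00 mm

Sum the Euclidean lengths of each G1 segment: total = 91.00 mm.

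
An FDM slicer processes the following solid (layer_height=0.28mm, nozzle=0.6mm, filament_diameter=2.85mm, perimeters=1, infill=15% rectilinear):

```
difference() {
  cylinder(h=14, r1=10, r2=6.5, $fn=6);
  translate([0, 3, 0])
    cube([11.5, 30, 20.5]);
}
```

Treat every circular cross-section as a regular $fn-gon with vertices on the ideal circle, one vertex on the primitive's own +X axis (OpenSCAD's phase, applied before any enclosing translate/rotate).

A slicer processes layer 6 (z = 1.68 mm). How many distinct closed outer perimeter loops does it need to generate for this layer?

At z = 1.68 mm: the cone: at t=0.120 of its height the radius interpolates to r₁+(r₂−r₁)t = 9.580, giving a regular 6-gon of that circumradius; the cube at (0, 3) is present — its section is the full 11.5×30 rectangle; After the difference (first − rest): starting from the cone, the 11.5×30 cube at (0, 3) partially overlaps it — only the 33.47 mm² overlap (of its 345.00 mm²) is removed, clipping the outline — 1 connected region. The result has 1 disconnected region.

1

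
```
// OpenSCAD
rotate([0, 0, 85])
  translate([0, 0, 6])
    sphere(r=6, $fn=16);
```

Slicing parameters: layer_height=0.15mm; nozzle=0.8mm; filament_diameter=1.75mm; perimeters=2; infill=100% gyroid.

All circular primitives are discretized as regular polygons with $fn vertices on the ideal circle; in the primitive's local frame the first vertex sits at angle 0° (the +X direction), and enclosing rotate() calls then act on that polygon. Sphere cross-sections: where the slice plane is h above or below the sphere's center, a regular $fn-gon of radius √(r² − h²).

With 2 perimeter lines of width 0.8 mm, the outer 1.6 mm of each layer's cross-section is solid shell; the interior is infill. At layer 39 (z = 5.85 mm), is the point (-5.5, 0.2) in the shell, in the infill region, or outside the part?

shell

At z = 5.85 mm: the sphere: section is a regular 16-gon, circumradius = √(r²−h²) = √(6²−0.15²) = 5.998; (rotated 85° about Z; rotation is an isometry so areas/perimeters/island counts are preserved). Overall, the cross-section is a single solid region. Undo the 85° rotation: the query point maps to (-0.280, 5.497) in the un-rotated model frame. The nearest boundary edge runs (0.00, 6.00)→(-2.30, 5.54); distance from the point to it = 0.44 mm. The point is inside the cross-section, 0.44 mm from the nearest boundary — within the 1.6 mm shell band (2 × 0.8).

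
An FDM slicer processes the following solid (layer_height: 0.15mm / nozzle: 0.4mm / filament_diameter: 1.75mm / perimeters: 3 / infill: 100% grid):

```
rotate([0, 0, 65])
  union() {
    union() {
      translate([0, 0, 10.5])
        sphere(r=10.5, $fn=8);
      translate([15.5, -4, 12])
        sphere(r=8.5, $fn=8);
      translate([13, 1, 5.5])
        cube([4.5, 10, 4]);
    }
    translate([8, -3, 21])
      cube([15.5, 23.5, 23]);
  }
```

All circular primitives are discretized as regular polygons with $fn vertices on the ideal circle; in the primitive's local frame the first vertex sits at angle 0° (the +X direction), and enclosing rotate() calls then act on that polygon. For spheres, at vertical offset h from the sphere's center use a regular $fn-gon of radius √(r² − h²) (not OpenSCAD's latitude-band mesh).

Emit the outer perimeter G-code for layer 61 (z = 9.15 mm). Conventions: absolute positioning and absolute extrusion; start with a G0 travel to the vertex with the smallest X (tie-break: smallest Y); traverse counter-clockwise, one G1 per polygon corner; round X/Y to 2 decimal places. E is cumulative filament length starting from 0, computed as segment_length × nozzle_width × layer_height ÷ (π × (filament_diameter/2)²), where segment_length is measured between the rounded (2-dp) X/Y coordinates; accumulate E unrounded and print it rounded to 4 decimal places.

At z = 9.15 mm: the sphere: section is a regular 8-gon, circumradius = √(r²−h²) = √(10.5²−1.35²) = 10.413; the r=8.5 sphere at (15.5, -4) slices to a regular 8-gon of circumradius 8.008 (√(r²−h²) with h=2.85 from center); the cube at (13, 1) (footprint 4.5×10) is included at this height; Combining (union): the regions partially overlap (shared area 18.40 mm²), so overlapping operands fuse into one piece — 1 connected region; the cube at (8, -3) does not reach this height (z outside [21, 44]); Taking the union: only the result so far is present, so the union is just that shape — 1 connected region; (whole slice rotated 65° about Z — lengths, areas and connectivity unchanged). The outline is a single polygon with 19 vertices. Extrusion per mm of travel: 0.4 × 0.15 / (π × 0.875²) = 0.024945. Accumulating E over each segment gives final E = 2.8187.

G0 X-9.78 Y-3.56 Z9.15
G1 X-4.40 Y-9.44 E0.1988
G1 X3.56 Y-9.78 E0.3976
G1 X9.44 Y-4.40 E0.5964
G1 X9.78 Y3.56 E0.7951
G1 X8.44 Y5.03 E0.8447
G1 X12.91 Y4.83 E0.9563
G1 X17.43 Y8.97 E1.1092
G1 X17.70 Y15.10 E1.2623
G1 X13.56 Y19.61 E1.4150
G1 X7.44 Y19.88 E1.5678
G1 X4.51 Y17.20 E1.6669
G1 X-2.57 Y20.51 E1.8618
G1 X-4.48 Y16.43 E1.9742
G1 X2.80 Y13.04 E2.1745
G1 X2.65 Y9.62 E2.2599
G1 X2.75 Y9.51 E2.2636
G1 X-3.56 Y9.78 E2.4212
G1 X-9.44 Y4.40 E2.6200
G1 X-9.78 Y-3.56 E2.8187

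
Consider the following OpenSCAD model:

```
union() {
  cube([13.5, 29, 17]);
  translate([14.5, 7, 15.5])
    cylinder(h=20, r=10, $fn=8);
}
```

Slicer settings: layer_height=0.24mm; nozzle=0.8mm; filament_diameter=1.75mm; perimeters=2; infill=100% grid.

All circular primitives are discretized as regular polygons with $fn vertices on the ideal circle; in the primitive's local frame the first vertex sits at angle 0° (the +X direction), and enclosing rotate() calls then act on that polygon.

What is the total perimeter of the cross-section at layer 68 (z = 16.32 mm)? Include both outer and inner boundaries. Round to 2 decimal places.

At z = 16.32 mm: the cube (footprint 13.5×29) is included at this height (perimeter 85.00 mm); the cylinder at (14.5, 7): section is a regular 8-gon, circumradius r=10 (perimeter = 2·8·10.000·sin(180°/8) = 61.23 mm); Merging all regions: the regions partially overlap (shared area 113.77 mm²), so the edge portions inside another operand are dropped and the merged outline is re-measured after clipping — boundary = 101.74 mm. Overall, the cross-section is a single solid region. Total boundary length (outer) = 101.74 mm.

101.74 mm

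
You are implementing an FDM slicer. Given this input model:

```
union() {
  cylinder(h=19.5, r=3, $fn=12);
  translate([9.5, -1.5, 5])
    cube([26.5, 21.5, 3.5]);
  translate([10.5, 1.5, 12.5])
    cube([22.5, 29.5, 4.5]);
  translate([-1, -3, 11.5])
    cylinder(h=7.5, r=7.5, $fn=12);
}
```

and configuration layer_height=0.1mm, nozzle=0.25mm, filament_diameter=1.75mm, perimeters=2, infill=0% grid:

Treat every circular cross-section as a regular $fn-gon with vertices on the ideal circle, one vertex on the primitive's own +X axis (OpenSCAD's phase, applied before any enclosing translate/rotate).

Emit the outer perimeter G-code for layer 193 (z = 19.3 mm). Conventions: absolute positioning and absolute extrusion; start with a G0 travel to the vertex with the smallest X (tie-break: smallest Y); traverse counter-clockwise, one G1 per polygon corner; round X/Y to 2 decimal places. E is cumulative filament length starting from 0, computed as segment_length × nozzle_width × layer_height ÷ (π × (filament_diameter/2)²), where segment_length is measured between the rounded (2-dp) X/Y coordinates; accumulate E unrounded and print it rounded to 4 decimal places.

G0 X-3.00 Y0.00 Z19.30
G1 X-2.60 Y-1.50 E0.0161
G1 X-1.50 Y-2.60 E0.0323
G1 X0.00 Y-3.00 E0.0484
G1 X1.50 Y-2.60 E0.0646
G1 X2.60 Y-1.50 E0.0807
G1 X3.00 Y0.00 E0.0969
G1 X2.60 Y1.50 E0.1130
G1 X1.50 Y2.60 E0.1292
G1 X0.00 Y3.00 E0.1453
G1 X-1.50 Y2.60 E0.1615
G1 X-2.60 Y1.50 E0.1776
G1 X-3.00 Y0.00 E0.1938

At z = 19.3 mm: the cylinder: section is a regular 12-gon, circumradius r=3; the cube at (9.5, -1.5) is absent (z outside [5, 8.5]); the cube at (10.5, 1.5) is not intersected at this z (z outside [12.5, 17]); the cylinder at (-1, -3) does not reach this height (z outside [11.5, 19]); Combining (union): only the r=3 cylinder is present, so the union is just that shape — 1 connected region. The outline is a single polygon with 12 vertices. Extrusion per mm of travel: 0.25 × 0.1 / (π × 0.875²) = 0.010394. Accumulating E over each segment gives final E = 0.1938.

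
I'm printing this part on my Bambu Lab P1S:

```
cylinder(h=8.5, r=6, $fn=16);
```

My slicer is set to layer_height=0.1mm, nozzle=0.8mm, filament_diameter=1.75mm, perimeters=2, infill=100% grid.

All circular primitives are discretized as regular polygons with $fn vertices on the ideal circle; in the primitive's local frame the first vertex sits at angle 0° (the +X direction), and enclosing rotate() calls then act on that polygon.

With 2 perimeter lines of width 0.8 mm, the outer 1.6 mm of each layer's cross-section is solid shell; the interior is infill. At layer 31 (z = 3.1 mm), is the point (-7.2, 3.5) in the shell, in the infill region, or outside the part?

outside

At z = 3.1 mm: the r=6 cylinder contributes a regular 16-gon of circumradius 6. Overall, the cross-section is a single solid region. The nearest boundary edge runs (-4.24, 4.24)→(-5.54, 2.30); distance from the point to it = 2.05 mm. The point is not inside any of the regions above, so it lies outside the cross-section (2.05 mm from the nearest boundary).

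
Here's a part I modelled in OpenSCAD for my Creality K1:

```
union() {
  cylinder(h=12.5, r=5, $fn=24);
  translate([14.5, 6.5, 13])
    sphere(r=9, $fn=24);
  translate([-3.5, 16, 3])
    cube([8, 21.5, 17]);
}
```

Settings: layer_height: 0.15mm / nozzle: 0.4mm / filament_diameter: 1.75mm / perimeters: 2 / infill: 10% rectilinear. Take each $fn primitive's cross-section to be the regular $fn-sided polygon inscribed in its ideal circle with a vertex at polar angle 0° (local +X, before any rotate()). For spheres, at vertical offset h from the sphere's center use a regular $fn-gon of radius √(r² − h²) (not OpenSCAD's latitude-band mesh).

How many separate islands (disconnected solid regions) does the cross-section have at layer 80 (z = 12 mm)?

3

At z = 12 mm: the cylinder: section is a regular 24-gon, circumradius r=5; the r=9 sphere at (14.5, 6.5) contributes a regular 24-gon of circumradius √(9²−1²) = 8.944; the 8×21.5 cube at (-3.5, 16) contributes its full rectangle; Combining (union): the 3 present regions are separate (no shared area or edge), so areas and boundary lengths simply add and each stays a separate island — 3 connected regions. Overall, the cross-section has 3 separate islands. Island count = 3.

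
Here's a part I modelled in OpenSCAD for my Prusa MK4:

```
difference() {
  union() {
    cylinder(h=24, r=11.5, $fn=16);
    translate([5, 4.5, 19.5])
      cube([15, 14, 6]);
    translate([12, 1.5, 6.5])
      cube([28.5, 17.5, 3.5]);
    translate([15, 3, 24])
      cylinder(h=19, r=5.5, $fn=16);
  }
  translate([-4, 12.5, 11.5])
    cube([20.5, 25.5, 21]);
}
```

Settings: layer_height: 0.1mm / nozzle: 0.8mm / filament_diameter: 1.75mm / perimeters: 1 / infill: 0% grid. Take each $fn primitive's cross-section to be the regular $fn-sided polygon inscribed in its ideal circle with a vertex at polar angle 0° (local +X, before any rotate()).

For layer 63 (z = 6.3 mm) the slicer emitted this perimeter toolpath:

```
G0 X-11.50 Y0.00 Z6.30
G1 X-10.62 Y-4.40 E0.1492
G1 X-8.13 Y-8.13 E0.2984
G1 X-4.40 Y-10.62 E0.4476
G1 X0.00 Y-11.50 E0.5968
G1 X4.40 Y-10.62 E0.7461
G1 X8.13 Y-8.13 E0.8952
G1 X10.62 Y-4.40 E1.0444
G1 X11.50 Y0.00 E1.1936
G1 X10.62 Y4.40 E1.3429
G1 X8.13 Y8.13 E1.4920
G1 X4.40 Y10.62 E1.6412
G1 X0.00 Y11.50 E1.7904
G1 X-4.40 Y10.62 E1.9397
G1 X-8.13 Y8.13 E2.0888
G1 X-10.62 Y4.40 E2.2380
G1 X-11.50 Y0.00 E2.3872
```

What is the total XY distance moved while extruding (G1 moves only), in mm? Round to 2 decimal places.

71.78 mm

Sum the Euclidean lengths of each G1 segment: total = 71.78 mm.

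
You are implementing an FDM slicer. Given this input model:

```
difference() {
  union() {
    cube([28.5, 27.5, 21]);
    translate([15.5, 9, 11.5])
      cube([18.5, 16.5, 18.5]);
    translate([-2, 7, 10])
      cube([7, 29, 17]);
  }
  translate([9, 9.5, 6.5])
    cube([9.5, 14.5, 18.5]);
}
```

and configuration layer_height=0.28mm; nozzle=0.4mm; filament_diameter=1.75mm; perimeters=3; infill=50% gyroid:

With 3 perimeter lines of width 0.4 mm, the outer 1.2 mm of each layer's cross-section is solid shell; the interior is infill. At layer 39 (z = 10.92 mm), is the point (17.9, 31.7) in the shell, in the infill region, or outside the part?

At z = 10.92 mm: the cube (footprint 28.5×27.5) is included at this height; the cube at (15.5, 9) is absent (z outside [11.5, 30]); the cube at (-2, 7) (footprint 7×29) is included at this height; Combining (union): the regions partially overlap (shared area 102.50 mm²), so overlapping operands fuse into one piece — 1 connected region; the cube at (9, 9.5) is present — its section is the full 9.5×14.5 rectangle; Taking the first minus the rest: starting from the result so far, the 9.5×14.5 cube at (9, 9.5) lies wholly inside it (removes its full 137.75 mm² and its 48.00 mm outline becomes a hole wall) — 1 connected region with 1 hole. Overall, the cross-section is one region with 1 hole. The nearest boundary edge runs (5.00, 27.50)→(28.50, 27.50); distance from the point to it = 4.20 mm. The point is not inside any of the regions above, so it lies outside the cross-section (4.20 mm from the nearest boundary).

outside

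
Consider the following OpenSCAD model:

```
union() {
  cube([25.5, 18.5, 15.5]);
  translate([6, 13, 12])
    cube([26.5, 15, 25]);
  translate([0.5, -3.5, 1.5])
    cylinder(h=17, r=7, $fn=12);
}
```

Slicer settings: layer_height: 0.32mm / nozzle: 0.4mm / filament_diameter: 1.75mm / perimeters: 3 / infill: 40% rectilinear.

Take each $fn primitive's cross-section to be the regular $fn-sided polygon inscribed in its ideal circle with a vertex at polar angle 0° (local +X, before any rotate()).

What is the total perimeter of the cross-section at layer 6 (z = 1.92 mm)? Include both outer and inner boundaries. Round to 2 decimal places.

113.79 mm

At z = 1.92 mm: the cube (footprint 25.5×18.5) is included at this height (perimeter 88.00 mm); the cube at (6, 13) is not intersected at this z (z outside [12, 37]); the r=7 cylinder at (0.5, -3.5) gives a regular 12-gon of circumradius 7 (constant along its height) (perimeter = 2·12·7.000·sin(180°/12) = 43.48 mm); Taking the union: the regions partially overlap (shared area 15.61 mm²), so the edge portions inside another operand are dropped and the merged outline is re-measured after clipping — boundary = 113.79 mm. Overall, the cross-section is a single solid region. Total boundary length (outer) = 113.79 mm.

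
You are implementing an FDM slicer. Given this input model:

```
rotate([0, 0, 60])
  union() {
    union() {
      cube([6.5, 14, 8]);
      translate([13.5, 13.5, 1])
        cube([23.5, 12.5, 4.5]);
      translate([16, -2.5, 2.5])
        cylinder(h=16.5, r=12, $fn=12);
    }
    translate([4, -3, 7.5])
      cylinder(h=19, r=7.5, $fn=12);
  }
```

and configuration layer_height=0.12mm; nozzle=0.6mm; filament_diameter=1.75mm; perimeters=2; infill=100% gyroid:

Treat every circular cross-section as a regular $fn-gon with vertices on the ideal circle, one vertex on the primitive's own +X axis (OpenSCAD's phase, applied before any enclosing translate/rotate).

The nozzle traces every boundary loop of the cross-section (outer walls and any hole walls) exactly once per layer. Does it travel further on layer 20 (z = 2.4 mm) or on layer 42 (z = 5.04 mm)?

layer 42 (z = 5.04 mm)

Layer 20 (z = 2.4): the 6.5×14 cube contributes its full rectangle (perimeter 41.00 mm); the cube at (13.5, 13.5) (footprint 23.5×12.5) is included at this height (perimeter 72.00 mm); the cylinder at (16, -2.5) does not reach this height (z outside [2.5, 19]); Merging all regions: the 2 present regions are separate (no shared area or edge), so areas and boundary lengths simply add and each stays a separate island — boundary = 113.00 mm; the cylinder at (4, -3) does not reach this height (z outside [7.5, 26.5]); Combining (union): only the result so far is present, so the union is just that shape — boundary = 113.00 mm; (rotated 60° about Z; rotation is an isometry so areas/perimeters/island counts are preserved). So its perimeter = 113.00 mm. Layer 42 (z = 5.04): the cube is present — its section is the full 6.5×14 rectangle (perimeter 41.00 mm); the 23.5×12.5 cube at (13.5, 13.5) contributes its full rectangle (perimeter 72.00 mm); the cylinder at (16, -2.5): section is a regular 12-gon, circumradius r=12 (perimeter = 2·12·12.000·sin(180°/12) = 74.54 mm); Taking the union: the regions partially overlap (shared area 5.16 mm²), so the edge portions inside another operand are dropped and the merged outline is re-measured after clipping — boundary = 176.43 mm; the cylinder at (4, -3) is not intersected at this z (z outside [7.5, 26.5]); Taking the union: only the result so far is present, so the union is just that shape — boundary = 176.43 mm; (whole slice rotated 60° about Z — lengths, areas and connectivity unchanged). So its perimeter = 176.43 mm. Layer 42 is larger (176.43 vs 113.00 mm).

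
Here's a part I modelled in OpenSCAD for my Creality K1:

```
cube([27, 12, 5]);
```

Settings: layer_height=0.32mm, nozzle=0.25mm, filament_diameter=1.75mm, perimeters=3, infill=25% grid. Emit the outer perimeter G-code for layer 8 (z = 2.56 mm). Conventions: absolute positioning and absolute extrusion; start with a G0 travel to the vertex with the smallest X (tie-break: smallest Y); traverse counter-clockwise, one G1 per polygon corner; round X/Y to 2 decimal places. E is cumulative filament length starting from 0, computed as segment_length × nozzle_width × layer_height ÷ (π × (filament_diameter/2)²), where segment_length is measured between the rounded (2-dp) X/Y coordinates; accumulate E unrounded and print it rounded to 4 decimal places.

At z = 2.56 mm: the cube is present — its section is the full 27×12 rectangle. The outline is a single polygon with 4 vertices. Extrusion per mm of travel: 0.25 × 0.32 / (π × 0.875²) = 0.033260. Accumulating E over each segment gives final E = 2.5943.

G0 X0.00 Y0.00 Z2.56
G1 X27.00 Y0.00 E0.8980
G1 X27.00 Y12.00 E1.2971
G1 X0.00 Y12.00 E2.1952
G1 X0.00 Y0.00 E2.5943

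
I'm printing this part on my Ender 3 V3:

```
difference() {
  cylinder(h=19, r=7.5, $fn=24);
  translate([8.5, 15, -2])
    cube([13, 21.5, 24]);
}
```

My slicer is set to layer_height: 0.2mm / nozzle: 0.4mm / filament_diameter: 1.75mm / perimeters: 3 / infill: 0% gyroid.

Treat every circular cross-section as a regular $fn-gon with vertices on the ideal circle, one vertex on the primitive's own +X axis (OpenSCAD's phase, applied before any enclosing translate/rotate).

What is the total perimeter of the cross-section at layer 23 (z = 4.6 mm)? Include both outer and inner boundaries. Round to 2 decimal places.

46.99 mm

At z = 4.6 mm: the r=7.5 cylinder contributes a regular 24-gon of circumradius 7.5 (perimeter = 2·24·7.500·sin(180°/24) = 46.99 mm); the 13×21.5 cube at (8.5, 15) contributes its full rectangle (perimeter 69.00 mm); After the difference (first − rest): starting from the r=7.5 cylinder, the 13×21.5 cube at (8.5, 15) misses the remaining region (no effect) — boundary = 46.99 mm. Overall, the cross-section is a single solid region. Total boundary length (outer) = 46.99 mm.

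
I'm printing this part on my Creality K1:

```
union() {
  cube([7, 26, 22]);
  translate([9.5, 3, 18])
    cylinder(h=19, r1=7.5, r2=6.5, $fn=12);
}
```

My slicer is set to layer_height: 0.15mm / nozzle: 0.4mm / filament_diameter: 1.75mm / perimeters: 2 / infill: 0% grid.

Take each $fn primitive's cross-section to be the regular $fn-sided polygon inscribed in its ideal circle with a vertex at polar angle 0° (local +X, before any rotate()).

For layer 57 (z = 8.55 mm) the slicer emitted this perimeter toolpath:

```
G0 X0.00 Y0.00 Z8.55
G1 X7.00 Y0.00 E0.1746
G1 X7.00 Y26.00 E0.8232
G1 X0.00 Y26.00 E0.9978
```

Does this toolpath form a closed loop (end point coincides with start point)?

Start point (G0): (0.00, 0.00). End point (last G1): the path does not return to the start — open.

no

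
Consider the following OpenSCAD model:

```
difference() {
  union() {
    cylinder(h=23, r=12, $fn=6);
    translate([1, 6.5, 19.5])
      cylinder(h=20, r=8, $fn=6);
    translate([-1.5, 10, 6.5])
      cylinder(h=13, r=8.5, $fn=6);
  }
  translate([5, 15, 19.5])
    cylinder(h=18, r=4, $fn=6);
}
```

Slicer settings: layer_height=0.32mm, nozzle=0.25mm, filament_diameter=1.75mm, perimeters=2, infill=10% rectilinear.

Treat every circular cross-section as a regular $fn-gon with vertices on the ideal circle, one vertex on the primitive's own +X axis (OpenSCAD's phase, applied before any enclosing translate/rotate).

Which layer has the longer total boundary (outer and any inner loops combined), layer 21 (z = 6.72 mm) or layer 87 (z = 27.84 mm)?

Layer 21 (z = 6.72): the r=12 cylinder gives a regular 6-gon of circumradius 12 (constant along its height) (perimeter = 2·6·12.000·sin(180°/6) = 72.00 mm); the cylinder at (1, 6.5) is absent (z outside [19.5, 39.5]); the cylinder at (-1.5, 10): section is a regular 6-gon, circumradius r=8.5 (perimeter = 2·6·8.500·sin(180°/6) = 51.00 mm); Combining (union): the regions partially overlap (shared area 92.23 mm²), so the edge portions inside another operand are dropped and the merged outline is re-measured after clipping — boundary = 84.59 mm; the cylinder at (5, 15) is not intersected at this z (z outside [19.5, 37.5]); Taking the first minus the rest: none of the subtracted shapes is present at this height, so the result so far is unchanged — boundary = 84.59 mm. So its perimeter = 84.59 mm. Layer 87 (z = 27.84): the cylinder does not reach this height (z outside [0, 23]); the cylinder at (1, 6.5): section is a regular 6-gon, circumradius r=8 (perimeter = 2·6·8.000·sin(180°/6) = 48.00 mm); the cylinder at (-1.5, 10) does not reach this height (z outside [6.5, 19.5]); Combining (union): only the r=8 cylinder at (1, 6.5) is present, so the union is just that shape — boundary = 48.00 mm; the r=4 cylinder at (5, 15) contributes a regular 6-gon of circumradius 4 (perimeter = 2·6·4.000·sin(180°/6) = 24.00 mm); Subtracting the remaining from the first: starting from that combined region, the r=4 cylinder at (5, 15) partially overlaps it — only the 5.85 mm² overlap (of its 41.57 mm²) is removed, clipping the outline — boundary = 48.00 mm. So its perimeter = 48.00 mm. Layer 21 is larger (84.59 vs 48.00 mm).

layer 21 (z = 6.72 mm)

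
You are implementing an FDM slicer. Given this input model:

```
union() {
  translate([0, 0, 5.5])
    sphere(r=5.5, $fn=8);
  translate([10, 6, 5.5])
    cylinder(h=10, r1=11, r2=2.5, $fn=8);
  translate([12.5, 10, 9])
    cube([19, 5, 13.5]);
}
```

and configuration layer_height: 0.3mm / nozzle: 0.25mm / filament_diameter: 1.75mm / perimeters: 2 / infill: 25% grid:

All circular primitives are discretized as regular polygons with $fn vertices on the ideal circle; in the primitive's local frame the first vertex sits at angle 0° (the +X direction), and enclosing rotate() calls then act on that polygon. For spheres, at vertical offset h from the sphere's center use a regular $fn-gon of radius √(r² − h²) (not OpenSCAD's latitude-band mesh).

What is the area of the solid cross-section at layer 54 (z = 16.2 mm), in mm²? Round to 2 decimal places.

At z = 16.2 mm: the sphere is absent (|z−center|=10.700 > r=5.5); the cone at (10, 6) is not intersected at this z (z outside [5.5, 15.5]); the cube at (12.5, 10) is present — its section is the full 19×5 rectangle (area 95.00 mm²); Combining (union): only the 19×5 cube at (12.5, 10) is present, so the union is just that shape — area = 95.00 mm². Overall, the cross-section is a single solid region. Net area = 95.00 mm².

95.00 mm²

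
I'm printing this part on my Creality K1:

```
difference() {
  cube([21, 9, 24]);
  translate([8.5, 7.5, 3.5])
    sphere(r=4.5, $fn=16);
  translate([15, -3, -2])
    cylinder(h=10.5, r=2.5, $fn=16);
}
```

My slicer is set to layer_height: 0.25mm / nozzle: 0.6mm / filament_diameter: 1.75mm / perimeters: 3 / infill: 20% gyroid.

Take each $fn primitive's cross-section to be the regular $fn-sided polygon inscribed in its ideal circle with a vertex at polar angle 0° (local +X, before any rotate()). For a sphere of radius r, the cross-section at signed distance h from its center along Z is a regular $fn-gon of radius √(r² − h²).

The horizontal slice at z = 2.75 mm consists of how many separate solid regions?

1

At z = 2.75 mm: the cube is present — its section is the full 21×9 rectangle; the sphere at (8.5, 7.5): section is a regular 16-gon, circumradius = √(r²−h²) = √(4.5²−0.75²) = 4.437; the r=2.5 cylinder at (15, -3) gives a regular 16-gon of circumradius 2.5 (constant along its height); Taking the first minus the rest: starting from the 21×9 cube, the r=4.5 sphere at (8.5, 7.5) partially overlaps it — only the 43.00 mm² overlap (of its 60.27 mm²) is removed, clipping the outline; the r=2.5 cylinder at (15, -3) misses the remaining region (no effect) — 1 connected region. The result has 1 disconnected region.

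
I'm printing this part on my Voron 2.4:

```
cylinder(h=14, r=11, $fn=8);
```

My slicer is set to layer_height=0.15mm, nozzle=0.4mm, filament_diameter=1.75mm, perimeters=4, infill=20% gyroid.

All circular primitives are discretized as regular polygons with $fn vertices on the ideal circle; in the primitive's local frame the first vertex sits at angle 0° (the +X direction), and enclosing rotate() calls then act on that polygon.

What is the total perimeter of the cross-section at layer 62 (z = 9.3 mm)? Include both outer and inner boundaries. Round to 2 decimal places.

At z = 9.3 mm: the r=11 cylinder gives a regular 8-gon of circumradius 11 (constant along its height) (perimeter = 2·8·11.000·sin(180°/8) = 67.35 mm). Overall, the cross-section is a single solid region. Total boundary length (outer) = 67.35 mm.

67.35 mm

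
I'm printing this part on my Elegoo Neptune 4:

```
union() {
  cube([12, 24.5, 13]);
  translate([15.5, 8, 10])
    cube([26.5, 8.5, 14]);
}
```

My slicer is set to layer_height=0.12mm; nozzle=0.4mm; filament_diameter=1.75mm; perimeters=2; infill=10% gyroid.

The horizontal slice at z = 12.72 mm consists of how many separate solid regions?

At z = 12.72 mm: the 12×24.5 cube contributes its full rectangle; the 26.5×8.5 cube at (15.5, 8) contributes its full rectangle; Taking the union: the 2 present regions are separate (no shared area or edge), so areas and boundary lengths simply add and each stays a separate island — 2 connected regions. The result has 2 disconnected regions.

2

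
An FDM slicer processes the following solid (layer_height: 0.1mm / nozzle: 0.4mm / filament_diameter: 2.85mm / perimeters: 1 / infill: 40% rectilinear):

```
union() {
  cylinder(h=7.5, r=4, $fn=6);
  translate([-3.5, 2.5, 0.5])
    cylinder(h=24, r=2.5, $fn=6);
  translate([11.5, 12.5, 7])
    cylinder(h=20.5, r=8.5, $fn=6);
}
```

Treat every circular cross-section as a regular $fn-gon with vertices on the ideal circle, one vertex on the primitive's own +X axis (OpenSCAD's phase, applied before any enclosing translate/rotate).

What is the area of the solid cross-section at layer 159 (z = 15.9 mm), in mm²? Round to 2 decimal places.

203.95 mm²

At z = 15.9 mm: the cylinder is absent (z outside [0, 7.5]); the cylinder at (-3.5, 2.5): section is a regular 6-gon, circumradius r=2.5 (area = (6/2)·2.500²·sin(360°/6) = 16.24 mm²); the r=8.5 cylinder at (11.5, 12.5) contributes a regular 6-gon of circumradius 8.5 (area = (6/2)·8.500²·sin(360°/6) = 187.71 mm²); Merging all regions: the 2 present regions are separate (no shared area or edge), so areas and boundary lengths simply add and each stays a separate island — area = 203.95 mm². Overall, the cross-section has 2 separate islands. Net area = 203.95 mm².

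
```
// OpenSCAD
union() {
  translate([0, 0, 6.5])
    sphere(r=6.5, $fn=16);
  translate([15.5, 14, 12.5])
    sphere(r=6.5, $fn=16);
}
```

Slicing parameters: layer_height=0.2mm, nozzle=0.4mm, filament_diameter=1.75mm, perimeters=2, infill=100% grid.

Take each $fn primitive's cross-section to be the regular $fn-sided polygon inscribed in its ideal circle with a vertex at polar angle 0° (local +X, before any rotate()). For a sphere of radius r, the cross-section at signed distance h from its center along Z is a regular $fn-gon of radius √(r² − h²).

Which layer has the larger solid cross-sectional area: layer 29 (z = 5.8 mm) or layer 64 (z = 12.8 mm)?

layer 64 (z = 12.8 mm)

Layer 29 (z = 5.8): the r=6.5 sphere slices to a regular 16-gon of circumradius 6.462 (√(r²−h²) with h=0.7 from center) (area = (16/2)·6.462²·sin(360°/16) = 127.85 mm²); the sphere at (15.5, 14) does not reach this height (|z−center|=6.700 > r=6.5); Combining (union): only the r=6.5 sphere is present, so the union is just that shape — area = 127.85 mm². So its area = 127.85 mm². Layer 64 (z = 12.8): the r=6.5 sphere contributes a regular 16-gon of circumradius √(6.5²−6.3²) = 1.600 (area = (16/2)·1.600²·sin(360°/16) = 7.84 mm²); the r=6.5 sphere at (15.5, 14) contributes a regular 16-gon of circumradius √(6.5²−0.3²) = 6.493 (area = (16/2)·6.493²·sin(360°/16) = 129.07 mm²); Taking the union: the 2 present regions are separate (no shared area or edge), so areas and boundary lengths simply add and each stays a separate island — area = 136.91 mm². So its area = 136.91 mm². Layer 64 is larger (136.91 vs 127.85 mm²).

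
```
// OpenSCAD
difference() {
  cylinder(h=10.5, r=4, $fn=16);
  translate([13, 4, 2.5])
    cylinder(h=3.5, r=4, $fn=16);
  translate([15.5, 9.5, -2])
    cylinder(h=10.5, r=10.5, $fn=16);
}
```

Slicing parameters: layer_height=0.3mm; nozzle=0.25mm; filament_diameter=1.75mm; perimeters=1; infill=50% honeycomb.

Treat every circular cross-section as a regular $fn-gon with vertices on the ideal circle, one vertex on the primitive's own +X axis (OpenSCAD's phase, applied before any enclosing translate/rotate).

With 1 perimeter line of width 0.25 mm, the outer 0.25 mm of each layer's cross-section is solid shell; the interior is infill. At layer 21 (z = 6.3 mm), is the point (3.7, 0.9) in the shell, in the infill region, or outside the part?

At z = 6.3 mm: the r=4 cylinder gives a regular 16-gon of circumradius 4 (constant along its height); the cylinder at (13, 4) is not intersected at this z (z outside [2.5, 6]); the cylinder at (15.5, 9.5): section is a regular 16-gon, circumradius r=10.5; Taking the first minus the rest: starting from the r=4 cylinder, the r=10.5 cylinder at (15.5, 9.5) misses the remaining region (no effect) — 1 connected region. Overall, the cross-section is a single solid region. The nearest boundary edge runs (3.70, 1.53)→(4.00, 0.00); distance from the point to it = 0.12 mm. The point is inside the cross-section, 0.12 mm from the nearest boundary — within the 0.25 mm shell band (1 × 0.25).

shell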